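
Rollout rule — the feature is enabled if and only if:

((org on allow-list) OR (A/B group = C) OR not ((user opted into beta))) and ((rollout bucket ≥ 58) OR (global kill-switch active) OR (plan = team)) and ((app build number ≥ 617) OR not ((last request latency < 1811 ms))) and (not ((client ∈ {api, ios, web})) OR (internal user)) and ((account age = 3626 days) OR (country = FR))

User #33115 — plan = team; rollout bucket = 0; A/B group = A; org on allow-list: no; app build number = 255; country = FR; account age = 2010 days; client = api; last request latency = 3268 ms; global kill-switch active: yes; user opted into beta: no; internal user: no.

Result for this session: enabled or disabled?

Atomic conditions:
  org on allow-list: no → false
  A/B group = C: A == C is false
  user opted into beta: no → false
  rollout bucket ≥ 58: 0 ≥ 58 is false
  global kill-switch active: yes → true
  plan = team: team == team is true
  app build number ≥ 617: 255 ≥ 617 is false
  last request latency < 1811 ms: 3268 < 1811 is false
  client ∈ {api, ios, web}: api is in the set → true
  internal user: no → false
  account age = 3626 days: 2010 == 3626 is false
  country = FR: FR == FR is true
Combine:
[1.3] NOT false = true
[1] false OR false OR true = true
[2] false OR true OR true = true
[3.2] NOT false = true
[3] false OR true = true
[4.1] NOT true = false
[4] false OR false = false
[5] false OR true = true
[root] true AND true AND true AND false AND true = false
Overall: false → disabled

Disabled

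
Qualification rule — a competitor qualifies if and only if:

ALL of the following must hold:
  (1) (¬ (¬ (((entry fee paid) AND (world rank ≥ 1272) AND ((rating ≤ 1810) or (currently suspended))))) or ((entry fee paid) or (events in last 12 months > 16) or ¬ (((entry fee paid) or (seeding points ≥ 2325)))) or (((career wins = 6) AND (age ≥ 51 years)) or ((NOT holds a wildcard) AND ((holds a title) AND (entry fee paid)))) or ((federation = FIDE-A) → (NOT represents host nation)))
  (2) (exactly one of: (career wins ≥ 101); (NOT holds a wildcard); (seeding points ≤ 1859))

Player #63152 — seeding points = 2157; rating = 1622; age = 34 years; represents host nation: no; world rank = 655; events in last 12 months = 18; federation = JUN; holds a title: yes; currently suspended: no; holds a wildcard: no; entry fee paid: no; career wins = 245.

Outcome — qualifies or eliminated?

Atomic conditions:
  entry fee paid: no → false
  world rank ≥ 1272: 655 ≥ 1272 is false
  rating ≤ 1810: 1622 ≤ 1810 is true
  currently suspended: no → false
  events in last 12 months > 16: 18 > 16 is true
  seeding points ≥ 2325: 2157 ≥ 2325 is false
  career wins = 6: 245 == 6 is false
  age ≥ 51 years: 34 ≥ 51 is false
  NOT holds a wildcard: no → true
  holds a title: yes → true
  federation = FIDE-A: JUN == FIDE-A is false
  NOT represents host nation: no → true
  career wins ≥ 101: 245 ≥ 101 is true
  seeding points ≤ 1859: 2157 ≤ 1859 is false
Combine:
[1.1.1.1.3] true OR false = true
[1.1.1.1] false AND false AND true = false
[1.1.1] NOT false = true
[1.1] NOT true = false
[1.2.3.1] false OR false = false
[1.2.3] NOT false = true
[1.2] false OR true OR true = true
[1.3.1] false AND false = false
[1.3.2.2] true AND false = false
[1.3.2] true AND false = false
[1.3] false OR false = false
[1.4] false → true (antecedent false ⇒ implication holds) = true
[1] false OR true OR false OR true = true
[2] exactly-one(true, true, false) = false
[root] true AND false = false
Overall: false → eliminated

Eliminated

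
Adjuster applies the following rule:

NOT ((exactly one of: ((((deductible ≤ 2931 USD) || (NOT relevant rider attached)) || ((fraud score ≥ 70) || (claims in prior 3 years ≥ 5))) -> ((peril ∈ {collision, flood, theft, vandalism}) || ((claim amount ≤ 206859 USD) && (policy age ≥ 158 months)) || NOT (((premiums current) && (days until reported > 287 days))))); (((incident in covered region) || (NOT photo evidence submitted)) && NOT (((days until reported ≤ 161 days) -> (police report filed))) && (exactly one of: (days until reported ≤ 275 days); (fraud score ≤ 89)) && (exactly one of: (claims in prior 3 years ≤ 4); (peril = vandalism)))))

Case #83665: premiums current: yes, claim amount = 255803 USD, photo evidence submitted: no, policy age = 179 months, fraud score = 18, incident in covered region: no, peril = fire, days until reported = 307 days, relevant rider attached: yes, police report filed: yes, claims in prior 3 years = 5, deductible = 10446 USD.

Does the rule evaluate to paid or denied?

Paid

Atomic conditions:
  deductible ≤ 2931 USD: 10446 ≤ 2931 is false
  NOT relevant rider attached: yes → false
  fraud score ≥ 70: 18 ≥ 70 is false
  claims in prior 3 years ≥ 5: 5 ≥ 5 is true
  peril ∈ {collision, flood, theft, vandalism}: fire is not in the set → false
  claim amount ≤ 206859 USD: 255803 ≤ 206859 is false
  policy age ≥ 158 months: 179 ≥ 158 is true
  premiums current: yes → true
  days until reported > 287 days: 307 > 287 is true
  incident in covered region: no → false
  NOT photo evidence submitted: no → true
  days until reported ≤ 161 days: 307 ≤ 161 is false
  police report filed: yes → true
  days until reported ≤ 275 days: 307 ≤ 275 is false
  fraud score ≤ 89: 18 ≤ 89 is true
  claims in prior 3 years ≤ 4: 5 ≤ 4 is false
  peril = vandalism: fire == vandalism is false
Combine:
[1.1.1.1] false OR false = false
[1.1.1.2] false OR true = true
[1.1.1] false OR true = true
[1.1.2.2] false AND true = false
[1.1.2.3.1] true AND true = true
[1.1.2.3] NOT true = false
[1.1.2] false OR false OR false = false
[1.1] true → false = false
[1.2.1] false OR true = true
[1.2.2.1] false → true (antecedent false ⇒ implication holds) = true
[1.2.2] NOT true = false
[1.2.3] exactly-one(false, true) = true
[1.2.4] exactly-one(false, false) = false
[1.2] true AND false AND true AND false = false
[1] exactly-one(false, false) = false
[root] NOT false = true
Overall: true → paid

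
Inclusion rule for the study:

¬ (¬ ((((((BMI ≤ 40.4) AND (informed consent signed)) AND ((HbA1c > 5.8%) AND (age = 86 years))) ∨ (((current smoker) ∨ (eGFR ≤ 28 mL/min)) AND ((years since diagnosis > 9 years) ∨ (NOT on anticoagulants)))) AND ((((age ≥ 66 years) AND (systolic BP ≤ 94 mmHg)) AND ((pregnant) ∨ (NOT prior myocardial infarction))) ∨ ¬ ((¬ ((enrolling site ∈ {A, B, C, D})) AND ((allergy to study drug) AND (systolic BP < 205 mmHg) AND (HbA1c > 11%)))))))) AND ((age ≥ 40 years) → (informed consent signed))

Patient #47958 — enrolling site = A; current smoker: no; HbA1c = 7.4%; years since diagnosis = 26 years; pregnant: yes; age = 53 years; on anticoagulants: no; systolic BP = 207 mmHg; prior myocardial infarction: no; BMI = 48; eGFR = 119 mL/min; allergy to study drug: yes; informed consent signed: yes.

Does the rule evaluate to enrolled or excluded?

Excluded

Atomic conditions:
  BMI ≤ 40.4: 48 ≤ 40.4 is false
  informed consent signed: yes → true
  HbA1c > 5.8%: 7.4 > 5.8 is true
  age = 86 years: 53 == 86 is false
  current smoker: no → false
  eGFR ≤ 28 mL/min: 119 ≤ 28 is false
  years since diagnosis > 9 years: 26 > 9 is true
  NOT on anticoagulants: no → true
  age ≥ 66 years: 53 ≥ 66 is false
  systolic BP ≤ 94 mmHg: 207 ≤ 94 is false
  pregnant: yes → true
  NOT prior myocardial infarction: no → true
  enrolling site ∈ {A, B, C, D}: A is in the set → true
  allergy to study drug: yes → true
  systolic BP < 205 mmHg: 207 < 205 is false
  HbA1c > 11%: 7.4 > 11 is false
  age ≥ 40 years: 53 ≥ 40 is true
Combine:
[1.1.1.1.1.1] false AND true = false
[1.1.1.1.1.2] true AND false = false
[1.1.1.1.1] false AND false = false
[1.1.1.1.2.1] false OR false = false
[1.1.1.1.2.2] true OR true = true
[1.1.1.1.2] false AND true = false
[1.1.1.1] false OR false = false
[1.1.1.2.1.1] false AND false = false
[1.1.1.2.1.2] true OR true = true
[1.1.1.2.1] false AND true = false
[1.1.1.2.2.1.1] NOT true = false
[1.1.1.2.2.1.2] true AND false AND false = false
[1.1.1.2.2.1] false AND false = false
[1.1.1.2.2] NOT false = true
[1.1.1.2] false OR true = true
[1.1.1] false AND true = false
[1.1] NOT false = true
[1] NOT true = false
[2] true → true = true
[root] false AND true = false
Overall: false → excluded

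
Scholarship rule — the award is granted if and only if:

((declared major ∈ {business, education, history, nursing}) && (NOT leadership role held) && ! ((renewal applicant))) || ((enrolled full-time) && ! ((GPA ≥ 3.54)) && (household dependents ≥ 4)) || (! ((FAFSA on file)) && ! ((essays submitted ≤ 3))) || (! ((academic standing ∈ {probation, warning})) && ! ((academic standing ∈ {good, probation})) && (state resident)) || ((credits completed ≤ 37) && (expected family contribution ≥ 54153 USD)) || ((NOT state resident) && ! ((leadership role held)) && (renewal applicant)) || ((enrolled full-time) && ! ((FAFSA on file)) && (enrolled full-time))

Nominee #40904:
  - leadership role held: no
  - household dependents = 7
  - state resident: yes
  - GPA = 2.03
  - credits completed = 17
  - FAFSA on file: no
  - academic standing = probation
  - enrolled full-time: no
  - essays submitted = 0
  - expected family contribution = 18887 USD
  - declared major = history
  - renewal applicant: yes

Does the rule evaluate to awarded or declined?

Atomic conditions:
  declared major ∈ {business, education, history, nursing}: history is in the set → true
  NOT leadership role held: no → true
  renewal applicant: yes → true
  enrolled full-time: no → false
  GPA ≥ 3.54: 2.03 ≥ 3.54 is false
  household dependents ≥ 4: 7 ≥ 4 is true
  FAFSA on file: no → false
  essays submitted ≤ 3: 0 ≤ 3 is true
  academic standing ∈ {probation, warning}: probation is in the set → true
  academic standing ∈ {good, probation}: probation is in the set → true
  state resident: yes → true
  credits completed ≤ 37: 17 ≤ 37 is true
  expected family contribution ≥ 54153 USD: 18887 ≥ 54153 is false
  NOT state resident: yes → false
  leadership role held: no → false
Combine:
[1.3] NOT true = false
[1] true AND true AND false = false
[2.2] NOT false = true
[2] false AND true AND true = false
[3.1] NOT false = true
[3.2] NOT true = false
[3] true AND false = false
[4.1] NOT true = false
[4.2] NOT true = false
[4] false AND false AND true = false
[5] true AND false = false
[6.2] NOT false = true
[6] false AND true AND true = false
[7.2] NOT false = true
[7] false AND true AND false = false
[root] false OR false OR false OR false OR false OR false OR false = false
Overall: false → declined

Declined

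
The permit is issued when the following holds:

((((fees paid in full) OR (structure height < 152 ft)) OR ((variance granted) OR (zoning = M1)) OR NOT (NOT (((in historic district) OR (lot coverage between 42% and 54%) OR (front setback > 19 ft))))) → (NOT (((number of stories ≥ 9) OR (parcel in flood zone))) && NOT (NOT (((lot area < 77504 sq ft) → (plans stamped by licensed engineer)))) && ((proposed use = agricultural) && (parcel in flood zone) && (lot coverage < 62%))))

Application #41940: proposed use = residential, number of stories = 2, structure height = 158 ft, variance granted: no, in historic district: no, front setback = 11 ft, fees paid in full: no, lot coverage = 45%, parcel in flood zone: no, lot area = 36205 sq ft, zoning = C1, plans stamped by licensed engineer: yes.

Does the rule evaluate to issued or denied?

Atomic conditions:
  fees paid in full: no → false
  structure height < 152 ft: 158 < 152 is false
  variance granted: no → false
  zoning = M1: C1 == M1 is false
  in historic district: no → false
  lot coverage between 42% and 54%: 45 in [42, 54] is true
  front setback > 19 ft: 11 > 19 is false
  number of stories ≥ 9: 2 ≥ 9 is false
  parcel in flood zone: no → false
  lot area < 77504 sq ft: 36205 < 77504 is true
  plans stamped by licensed engineer: yes → true
  proposed use = agricultural: residential == agricultural is false
  lot coverage < 62%: 45 < 62 is true
Combine:
[1.1] false OR false = false
[1.2] false OR false = false
[1.3.1.1] false OR true OR false = true
[1.3.1] NOT true = false
[1.3] NOT false = true
[1] false OR false OR true = true
[2.1.1] false OR false = false
[2.1] NOT false = true
[2.2.1.1] true → true = true
[2.2.1] NOT true = false
[2.2] NOT false = true
[2.3] false AND false AND true = false
[2] true AND true AND false = false
[root] true → false = false
Overall: false → denied

Denied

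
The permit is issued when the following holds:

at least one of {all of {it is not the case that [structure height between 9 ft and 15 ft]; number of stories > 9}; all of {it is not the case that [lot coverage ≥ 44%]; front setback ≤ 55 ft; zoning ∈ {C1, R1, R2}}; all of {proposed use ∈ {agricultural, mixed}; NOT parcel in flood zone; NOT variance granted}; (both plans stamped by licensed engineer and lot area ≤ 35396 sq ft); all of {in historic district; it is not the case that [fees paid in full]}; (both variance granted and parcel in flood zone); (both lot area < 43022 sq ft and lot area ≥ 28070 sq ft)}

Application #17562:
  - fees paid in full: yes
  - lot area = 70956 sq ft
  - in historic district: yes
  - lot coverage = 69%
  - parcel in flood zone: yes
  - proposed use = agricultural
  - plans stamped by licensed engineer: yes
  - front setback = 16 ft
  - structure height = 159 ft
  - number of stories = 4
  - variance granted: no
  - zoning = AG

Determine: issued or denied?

Denied

Atomic conditions:
  structure height between 9 ft and 15 ft: 159 in [9, 15] is false
  number of stories > 9: 4 > 9 is false
  lot coverage ≥ 44%: 69 ≥ 44 is true
  front setback ≤ 55 ft: 16 ≤ 55 is true
  zoning ∈ {C1, R1, R2}: AG is not in the set → false
  proposed use ∈ {agricultural, mixed}: agricultural is in the set → true
  NOT parcel in flood zone: yes → false
  NOT variance granted: no → true
  plans stamped by licensed engineer: yes → true
  lot area ≤ 35396 sq ft: 70956 ≤ 35396 is false
  in historic district: yes → true
  fees paid in full: yes → true
  variance granted: no → false
  parcel in flood zone: yes → true
  lot area < 43022 sq ft: 70956 < 43022 is false
  lot area ≥ 28070 sq ft: 70956 ≥ 28070 is true
Combine:
[1.1] NOT false = true
[1] true AND false = false
[2.1] NOT true = false
[2] false AND true AND false = false
[3] true AND false AND true = false
[4] true AND false = false
[5.2] NOT true = false
[5] true AND false = false
[6] false AND true = false
[7] false AND true = false
[root] false OR false OR false OR false OR false OR false OR false = false
Overall: false → denied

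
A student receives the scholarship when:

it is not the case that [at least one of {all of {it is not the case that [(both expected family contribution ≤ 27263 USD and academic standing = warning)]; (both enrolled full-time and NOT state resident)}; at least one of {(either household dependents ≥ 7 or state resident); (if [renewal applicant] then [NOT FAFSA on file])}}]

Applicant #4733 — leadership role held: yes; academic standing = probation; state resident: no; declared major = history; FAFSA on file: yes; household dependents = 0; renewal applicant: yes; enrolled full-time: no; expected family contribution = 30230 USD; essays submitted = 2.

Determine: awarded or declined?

Awarded

Atomic conditions:
  expected family contribution ≤ 27263 USD: 30230 ≤ 27263 is false
  academic standing = warning: probation == warning is false
  enrolled full-time: no → false
  NOT state resident: no → true
  household dependents ≥ 7: 0 ≥ 7 is false
  state resident: no → false
  renewal applicant: yes → true
  NOT FAFSA on file: yes → false
Combine:
[1.1.1.1] false AND false = false
[1.1.1] NOT false = true
[1.1.2] false AND true = false
[1.1] true AND false = false
[1.2.1] false OR false = false
[1.2.2] true → false = false
[1.2] false OR false = false
[1] false OR false = false
[root] NOT false = true
Overall: true → awarded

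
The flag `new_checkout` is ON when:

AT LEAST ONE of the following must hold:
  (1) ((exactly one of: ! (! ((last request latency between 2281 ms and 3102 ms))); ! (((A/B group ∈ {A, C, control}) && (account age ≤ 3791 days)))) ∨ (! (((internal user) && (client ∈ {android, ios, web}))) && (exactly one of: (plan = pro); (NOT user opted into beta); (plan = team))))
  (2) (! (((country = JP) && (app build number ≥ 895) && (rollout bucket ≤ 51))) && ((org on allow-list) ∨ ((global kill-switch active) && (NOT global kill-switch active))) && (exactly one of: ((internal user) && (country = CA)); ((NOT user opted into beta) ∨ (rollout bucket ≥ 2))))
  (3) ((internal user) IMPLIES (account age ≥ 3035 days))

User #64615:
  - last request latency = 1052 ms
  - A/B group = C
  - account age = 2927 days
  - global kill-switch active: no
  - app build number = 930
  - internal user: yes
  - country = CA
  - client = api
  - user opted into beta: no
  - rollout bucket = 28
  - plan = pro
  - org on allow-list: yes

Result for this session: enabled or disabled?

Disabled

Atomic conditions:
  last request latency between 2281 ms and 3102 ms: 1052 in [2281, 3102] is false
  A/B group ∈ {A, C, control}: C is in the set → true
  account age ≤ 3791 days: 2927 ≤ 3791 is true
  internal user: yes → true
  client ∈ {android, ios, web}: api is not in the set → false
  plan = pro: pro == pro is true
  NOT user opted into beta: no → true
  plan = team: pro == team is false
  country = JP: CA == JP is false
  app build number ≥ 895: 930 ≥ 895 is true
  rollout bucket ≤ 51: 28 ≤ 51 is true
  org on allow-list: yes → true
  global kill-switch active: no → false
  NOT global kill-switch active: no → true
  country = CA: CA == CA is true
  rollout bucket ≥ 2: 28 ≥ 2 is true
  account age ≥ 3035 days: 2927 ≥ 3035 is false
Combine:
[1.1.1.1] NOT false = true
[1.1.1] NOT true = false
[1.1.2.1] true AND true = true
[1.1.2] NOT true = false
[1.1] exactly-one(false, false) = false
[1.2.1.1] true AND false = false
[1.2.1] NOT false = true
[1.2.2] exactly-one(true, true, false) = false
[1.2] true AND false = false
[1] false OR false = false
[2.1.1] false AND true AND true = false
[2.1] NOT false = true
[2.2.2] false AND true = false
[2.2] true OR false = true
[2.3.1] true AND true = true
[2.3.2] true OR true = true
[2.3] exactly-one(true, true) = false
[2] true AND true AND false = false
[3] true → false = false
[root] false OR false OR false = false
Overall: false → disabled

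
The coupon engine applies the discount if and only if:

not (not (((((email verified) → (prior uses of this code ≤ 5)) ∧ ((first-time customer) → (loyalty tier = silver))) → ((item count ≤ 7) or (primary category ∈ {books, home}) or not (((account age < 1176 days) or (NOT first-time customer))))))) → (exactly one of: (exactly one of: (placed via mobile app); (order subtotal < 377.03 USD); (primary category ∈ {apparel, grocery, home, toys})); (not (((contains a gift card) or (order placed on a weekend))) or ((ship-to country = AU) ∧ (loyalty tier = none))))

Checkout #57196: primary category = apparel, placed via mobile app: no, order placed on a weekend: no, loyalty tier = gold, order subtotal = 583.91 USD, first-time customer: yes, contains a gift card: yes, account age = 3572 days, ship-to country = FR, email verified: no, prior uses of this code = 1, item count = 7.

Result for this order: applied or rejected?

Applied

Atomic conditions:
  email verified: no → false
  prior uses of this code ≤ 5: 1 ≤ 5 is true
  first-time customer: yes → true
  loyalty tier = silver: gold == silver is false
  item count ≤ 7: 7 ≤ 7 is true
  primary category ∈ {books, home}: apparel is not in the set → false
  account age < 1176 days: 3572 < 1176 is false
  NOT first-time customer: yes → false
  placed via mobile app: no → false
  order subtotal < 377.03 USD: 583.91 < 377.03 is false
  primary category ∈ {apparel, grocery, home, toys}: apparel is in the set → true
  contains a gift card: yes → true
  order placed on a weekend: no → false
  ship-to country = AU: FR == AU is false
  loyalty tier = none: gold == none is false
Combine:
[1.1.1.1.1] false → true (antecedent false ⇒ implication holds) = true
[1.1.1.1.2] true → false = false
[1.1.1.1] true AND false = false
[1.1.1.2.3.1] false OR false = false
[1.1.1.2.3] NOT false = true
[1.1.1.2] true OR false OR true = true
[1.1.1] false → true (antecedent false ⇒ implication holds) = true
[1.1] NOT true = false
[1] NOT false = true
[2.1] exactly-one(false, false, true) = true
[2.2.1.1] true OR false = true
[2.2.1] NOT true = false
[2.2.2] false AND false = false
[2.2] false OR false = false
[2] exactly-one(true, false) = true
[root] true → true = true
Overall: true → applied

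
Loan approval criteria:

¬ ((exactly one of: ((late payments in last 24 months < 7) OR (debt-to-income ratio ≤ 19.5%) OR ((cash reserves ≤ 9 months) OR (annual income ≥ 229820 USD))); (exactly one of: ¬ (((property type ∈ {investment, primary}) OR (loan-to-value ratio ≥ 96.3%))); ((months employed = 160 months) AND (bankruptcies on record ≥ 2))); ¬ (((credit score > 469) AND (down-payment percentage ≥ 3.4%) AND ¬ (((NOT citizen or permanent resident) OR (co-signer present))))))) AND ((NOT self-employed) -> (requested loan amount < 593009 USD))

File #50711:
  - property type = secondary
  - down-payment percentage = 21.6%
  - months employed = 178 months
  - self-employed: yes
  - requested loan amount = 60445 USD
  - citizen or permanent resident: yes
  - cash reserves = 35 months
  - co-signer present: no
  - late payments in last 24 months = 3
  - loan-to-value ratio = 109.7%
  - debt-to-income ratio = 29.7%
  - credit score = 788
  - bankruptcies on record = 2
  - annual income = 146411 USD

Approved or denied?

Atomic conditions:
  late payments in last 24 months < 7: 3 < 7 is true
  debt-to-income ratio ≤ 19.5%: 29.7 ≤ 19.5 is false
  cash reserves ≤ 9 months: 35 ≤ 9 is false
  annual income ≥ 229820 USD: 146411 ≥ 229820 is false
  property type ∈ {investment, primary}: secondary is not in the set → false
  loan-to-value ratio ≥ 96.3%: 109.7 ≥ 96.3 is true
  months employed = 160 months: 178 == 160 is false
  bankruptcies on record ≥ 2: 2 ≥ 2 is true
  credit score > 469: 788 > 469 is true
  down-payment percentage ≥ 3.4%: 21.6 ≥ 3.4 is true
  NOT citizen or permanent resident: yes → false
  co-signer present: no → false
  NOT self-employed: yes → false
  requested loan amount < 593009 USD: 60445 < 593009 is true
Combine:
[1.1.1.3] false OR false = false
[1.1.1] true OR false OR false = true
[1.1.2.1.1] false OR true = true
[1.1.2.1] NOT true = false
[1.1.2.2] false AND true = false
[1.1.2] exactly-one(false, false) = false
[1.1.3.1.3.1] false OR false = false
[1.1.3.1.3] NOT false = true
[1.1.3.1] true AND true AND true = true
[1.1.3] NOT true = false
[1.1] exactly-one(true, false, false) = true
[1] NOT true = false
[2] false → true (antecedent false ⇒ implication holds) = true
[root] false AND true = false
Overall: false → denied

Denied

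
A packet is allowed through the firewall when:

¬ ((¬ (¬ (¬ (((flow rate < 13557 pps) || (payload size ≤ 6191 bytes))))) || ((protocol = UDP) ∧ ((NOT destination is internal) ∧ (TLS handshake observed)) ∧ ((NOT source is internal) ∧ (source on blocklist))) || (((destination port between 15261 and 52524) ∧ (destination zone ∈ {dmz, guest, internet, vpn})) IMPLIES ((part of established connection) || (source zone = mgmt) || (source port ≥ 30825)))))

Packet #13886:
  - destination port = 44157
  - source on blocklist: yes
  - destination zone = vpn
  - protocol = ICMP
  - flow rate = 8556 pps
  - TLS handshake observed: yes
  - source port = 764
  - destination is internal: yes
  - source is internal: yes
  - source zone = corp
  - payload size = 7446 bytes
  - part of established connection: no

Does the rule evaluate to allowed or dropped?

Allowed

Atomic conditions:
  flow rate < 13557 pps: 8556 < 13557 is true
  payload size ≤ 6191 bytes: 7446 ≤ 6191 is false
  protocol = UDP: ICMP == UDP is false
  NOT destination is internal: yes → false
  TLS handshake observed: yes → true
  NOT source is internal: yes → false
  source on blocklist: yes → true
  destination port between 15261 and 52524: 44157 in [15261, 52524] is true
  destination zone ∈ {dmz, guest, internet, vpn}: vpn is in the set → true
  part of established connection: no → false
  source zone = mgmt: corp == mgmt is false
  source port ≥ 30825: 764 ≥ 30825 is false
Combine:
[1.1.1.1.1] true OR false = true
[1.1.1.1] NOT true = false
[1.1.1] NOT false = true
[1.1] NOT true = false
[1.2.2] false AND true = false
[1.2.3] false AND true = false
[1.2] false AND false AND false = false
[1.3.1] true AND true = true
[1.3.2] false OR false OR false = false
[1.3] true → false = false
[1] false OR false OR false = false
[root] NOT false = true
Overall: true → allowed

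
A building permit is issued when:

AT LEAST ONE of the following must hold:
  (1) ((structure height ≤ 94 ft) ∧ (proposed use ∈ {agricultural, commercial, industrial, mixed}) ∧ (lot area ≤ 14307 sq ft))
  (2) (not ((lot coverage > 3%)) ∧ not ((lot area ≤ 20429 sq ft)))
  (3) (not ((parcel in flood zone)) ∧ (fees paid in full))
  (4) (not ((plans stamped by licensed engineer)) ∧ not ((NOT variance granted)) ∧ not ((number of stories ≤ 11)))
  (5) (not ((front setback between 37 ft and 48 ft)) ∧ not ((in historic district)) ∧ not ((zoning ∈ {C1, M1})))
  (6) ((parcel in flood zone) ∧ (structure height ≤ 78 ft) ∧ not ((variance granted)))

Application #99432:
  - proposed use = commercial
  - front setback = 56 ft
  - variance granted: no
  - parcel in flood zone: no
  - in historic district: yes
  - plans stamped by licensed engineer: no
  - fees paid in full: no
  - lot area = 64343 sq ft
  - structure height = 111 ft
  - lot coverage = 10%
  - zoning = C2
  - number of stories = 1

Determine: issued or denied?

Atomic conditions:
  structure height ≤ 94 ft: 111 ≤ 94 is false
  proposed use ∈ {agricultural, commercial, industrial, mixed}: commercial is in the set → true
  lot area ≤ 14307 sq ft: 64343 ≤ 14307 is false
  lot coverage > 3%: 10 > 3 is true
  lot area ≤ 20429 sq ft: 64343 ≤ 20429 is false
  parcel in flood zone: no → false
  fees paid in full: no → false
  plans stamped by licensed engineer: no → false
  NOT variance granted: no → true
  number of stories ≤ 11: 1 ≤ 11 is true
  front setback between 37 ft and 48 ft: 56 in [37, 48] is false
  in historic district: yes → true
  zoning ∈ {C1, M1}: C2 is not in the set → false
  structure height ≤ 78 ft: 111 ≤ 78 is false
  variance granted: no → false
Combine:
[1] false AND true AND false = false
[2.1] NOT true = false
[2.2] NOT false = true
[2] false AND true = false
[3.1] NOT false = true
[3] true AND false = false
[4.1] NOT false = true
[4.2] NOT true = false
[4.3] NOT true = false
[4] true AND false AND false = false
[5.1] NOT false = true
[5.2] NOT true = false
[5.3] NOT false = true
[5] true AND false AND true = false
[6.3] NOT false = true
[6] false AND false AND true = false
[root] false OR false OR false OR false OR false OR false = false
Overall: false → denied

Denied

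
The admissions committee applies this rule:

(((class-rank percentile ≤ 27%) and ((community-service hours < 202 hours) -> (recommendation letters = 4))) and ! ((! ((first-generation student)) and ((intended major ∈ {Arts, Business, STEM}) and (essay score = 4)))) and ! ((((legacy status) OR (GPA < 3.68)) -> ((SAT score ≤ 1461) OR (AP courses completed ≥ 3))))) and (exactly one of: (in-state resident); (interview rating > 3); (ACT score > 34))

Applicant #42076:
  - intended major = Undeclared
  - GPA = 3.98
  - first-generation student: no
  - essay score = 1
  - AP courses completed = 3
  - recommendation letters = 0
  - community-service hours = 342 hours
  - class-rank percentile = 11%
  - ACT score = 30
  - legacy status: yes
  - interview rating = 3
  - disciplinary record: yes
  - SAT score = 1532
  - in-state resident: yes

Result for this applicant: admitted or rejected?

Atomic conditions:
  class-rank percentile ≤ 27%: 11 ≤ 27 is true
  community-service hours < 202 hours: 342 < 202 is false
  recommendation letters = 4: 0 == 4 is false
  first-generation student: no → false
  intended major ∈ {Arts, Business, STEM}: Undeclared is not in the set → false
  essay score = 4: 1 == 4 is false
  legacy status: yes → true
  GPA < 3.68: 3.98 < 3.68 is false
  SAT score ≤ 1461: 1532 ≤ 1461 is false
  AP courses completed ≥ 3: 3 ≥ 3 is true
  in-state resident: yes → true
  interview rating > 3: 3 > 3 is false
  ACT score > 34: 30 > 34 is false
Combine:
[1.1.2] false → false (antecedent false ⇒ implication holds) = true
[1.1] true AND true = true
[1.2.1.1] NOT false = true
[1.2.1.2] false AND false = false
[1.2.1] true AND false = false
[1.2] NOT false = true
[1.3.1.1] true OR false = true
[1.3.1.2] false OR true = true
[1.3.1] true → true = true
[1.3] NOT true = false
[1] true AND true AND false = false
[2] exactly-one(true, false, false) = true
[root] false AND true = false
Overall: false → rejected

Rejected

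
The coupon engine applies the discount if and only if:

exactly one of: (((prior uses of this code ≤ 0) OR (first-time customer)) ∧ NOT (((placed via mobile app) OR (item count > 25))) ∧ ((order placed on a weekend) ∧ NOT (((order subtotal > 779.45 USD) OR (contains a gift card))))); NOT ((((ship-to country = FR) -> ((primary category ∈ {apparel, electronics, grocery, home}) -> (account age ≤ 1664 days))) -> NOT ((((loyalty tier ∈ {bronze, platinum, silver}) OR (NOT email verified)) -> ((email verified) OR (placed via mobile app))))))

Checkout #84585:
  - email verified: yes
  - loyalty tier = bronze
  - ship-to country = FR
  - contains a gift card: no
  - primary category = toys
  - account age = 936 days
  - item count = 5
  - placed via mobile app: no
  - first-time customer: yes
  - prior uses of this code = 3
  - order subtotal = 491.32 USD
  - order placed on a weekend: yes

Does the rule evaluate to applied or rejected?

Atomic conditions:
  prior uses of this code ≤ 0: 3 ≤ 0 is false
  first-time customer: yes → true
  placed via mobile app: no → false
  item count > 25: 5 > 25 is false
  order placed on a weekend: yes → true
  order subtotal > 779.45 USD: 491.32 > 779.45 is false
  contains a gift card: no → false
  ship-to country = FR: FR == FR is true
  primary category ∈ {apparel, electronics, grocery, home}: toys is not in the set → false
  account age ≤ 1664 days: 936 ≤ 1664 is true
  loyalty tier ∈ {bronze, platinum, silver}: bronze is in the set → true
  NOT email verified: yes → false
  email verified: yes → true
Combine:
[1.1] false OR true = true
[1.2.1] false OR false = false
[1.2] NOT false = true
[1.3.2.1] false OR false = false
[1.3.2] NOT false = true
[1.3] true AND true = true
[1] true AND true AND true = true
[2.1.1.2] false → true (antecedent false ⇒ implication holds) = true
[2.1.1] true → true = true
[2.1.2.1.1] true OR false = true
[2.1.2.1.2] true OR false = true
[2.1.2.1] true → true = true
[2.1.2] NOT true = false
[2.1] true → false = false
[2] NOT false = true
[root] exactly-one(true, true) = false
Overall: false → rejected

Rejected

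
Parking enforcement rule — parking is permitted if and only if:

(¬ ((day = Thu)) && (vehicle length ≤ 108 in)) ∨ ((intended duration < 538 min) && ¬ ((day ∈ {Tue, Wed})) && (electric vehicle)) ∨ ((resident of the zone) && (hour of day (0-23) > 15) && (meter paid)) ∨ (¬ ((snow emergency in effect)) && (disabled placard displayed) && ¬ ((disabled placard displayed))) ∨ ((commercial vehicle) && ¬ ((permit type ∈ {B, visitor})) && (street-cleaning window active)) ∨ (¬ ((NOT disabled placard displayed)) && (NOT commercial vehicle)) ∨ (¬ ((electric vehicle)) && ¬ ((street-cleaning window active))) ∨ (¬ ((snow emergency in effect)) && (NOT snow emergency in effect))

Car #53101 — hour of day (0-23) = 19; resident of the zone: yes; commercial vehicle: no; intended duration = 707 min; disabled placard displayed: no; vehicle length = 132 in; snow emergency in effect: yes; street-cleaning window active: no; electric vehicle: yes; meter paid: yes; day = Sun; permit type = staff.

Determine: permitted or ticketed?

Atomic conditions:
  day = Thu: Sun == Thu is false
  vehicle length ≤ 108 in: 132 ≤ 108 is false
  intended duration < 538 min: 707 < 538 is false
  day ∈ {Tue, Wed}: Sun is not in the set → false
  electric vehicle: yes → true
  resident of the zone: yes → true
  hour of day (0-23) > 15: 19 > 15 is true
  meter paid: yes → true
  snow emergency in effect: yes → true
  disabled placard displayed: no → false
  commercial vehicle: no → false
  permit type ∈ {B, visitor}: staff is not in the set → false
  street-cleaning window active: no → false
  NOT disabled placard displayed: no → true
  NOT commercial vehicle: no → true
  NOT snow emergency in effect: yes → false
Combine:
[1.1] NOT false = true
[1] true AND false = false
[2.2] NOT false = true
[2] false AND true AND true = false
[3] true AND true AND true = true
[4.1] NOT true = false
[4.3] NOT false = true
[4] false AND false AND true = false
[5.2] NOT false = true
[5] false AND true AND false = false
[6.1] NOT true = false
[6] false AND true = false
[7.1] NOT true = false
[7.2] NOT false = true
[7] false AND true = false
[8.1] NOT true = false
[8] false AND false = false
[root] false OR false OR true OR false OR false OR false OR false OR false = true
Overall: true → permitted

Permitted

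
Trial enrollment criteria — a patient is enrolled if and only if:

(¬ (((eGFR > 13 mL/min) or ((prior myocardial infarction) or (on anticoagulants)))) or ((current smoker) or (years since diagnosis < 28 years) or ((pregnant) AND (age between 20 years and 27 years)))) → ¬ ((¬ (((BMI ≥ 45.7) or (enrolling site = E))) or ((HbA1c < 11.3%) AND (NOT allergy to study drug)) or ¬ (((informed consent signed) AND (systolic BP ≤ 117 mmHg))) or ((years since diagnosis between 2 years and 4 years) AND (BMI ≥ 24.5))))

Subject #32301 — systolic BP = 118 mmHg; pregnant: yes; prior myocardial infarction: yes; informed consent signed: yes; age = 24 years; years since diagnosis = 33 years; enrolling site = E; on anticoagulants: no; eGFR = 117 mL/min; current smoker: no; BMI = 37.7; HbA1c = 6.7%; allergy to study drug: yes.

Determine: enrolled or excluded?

Excluded

Atomic conditions:
  eGFR > 13 mL/min: 117 > 13 is true
  prior myocardial infarction: yes → true
  on anticoagulants: no → false
  current smoker: no → false
  years since diagnosis < 28 years: 33 < 28 is false
  pregnant: yes → true
  age between 20 years and 27 years: 24 in [20, 27] is true
  BMI ≥ 45.7: 37.7 ≥ 45.7 is false
  enrolling site = E: E == E is true
  HbA1c < 11.3%: 6.7 < 11.3 is true
  NOT allergy to study drug: yes → false
  informed consent signed: yes → true
  systolic BP ≤ 117 mmHg: 118 ≤ 117 is false
  years since diagnosis between 2 years and 4 years: 33 in [2, 4] is false
  BMI ≥ 24.5: 37.7 ≥ 24.5 is true
Combine:
[1.1.1.2] true OR false = true
[1.1.1] true OR true = true
[1.1] NOT true = false
[1.2.3] true AND true = true
[1.2] false OR false OR true = true
[1] false OR true = true
[2.1.1.1] false OR true = true
[2.1.1] NOT true = false
[2.1.2] true AND false = false
[2.1.3.1] true AND false = false
[2.1.3] NOT false = true
[2.1.4] false AND true = false
[2.1] false OR false OR true OR false = true
[2] NOT true = false
[root] true → false = false
Overall: false → excluded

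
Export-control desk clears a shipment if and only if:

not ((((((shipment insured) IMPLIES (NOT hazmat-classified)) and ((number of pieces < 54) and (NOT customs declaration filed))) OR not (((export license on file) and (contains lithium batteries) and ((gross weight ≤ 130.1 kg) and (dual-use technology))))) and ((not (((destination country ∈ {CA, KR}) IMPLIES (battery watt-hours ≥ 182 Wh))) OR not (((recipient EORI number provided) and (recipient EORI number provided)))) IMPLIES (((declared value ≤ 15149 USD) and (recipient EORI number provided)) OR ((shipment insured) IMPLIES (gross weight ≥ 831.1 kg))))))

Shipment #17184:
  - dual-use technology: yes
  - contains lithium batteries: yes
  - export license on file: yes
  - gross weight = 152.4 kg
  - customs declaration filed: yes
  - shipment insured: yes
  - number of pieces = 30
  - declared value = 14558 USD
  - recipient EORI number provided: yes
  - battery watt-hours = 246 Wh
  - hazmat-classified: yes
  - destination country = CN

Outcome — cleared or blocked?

Atomic conditions:
  shipment insured: yes → true
  NOT hazmat-classified: yes → false
  number of pieces < 54: 30 < 54 is true
  NOT customs declaration filed: yes → false
  export license on file: yes → true
  contains lithium batteries: yes → true
  gross weight ≤ 130.1 kg: 152.4 ≤ 130.1 is false
  dual-use technology: yes → true
  destination country ∈ {CA, KR}: CN is not in the set → false
  battery watt-hours ≥ 182 Wh: 246 ≥ 182 is true
  recipient EORI number provided: yes → true
  declared value ≤ 15149 USD: 14558 ≤ 15149 is true
  gross weight ≥ 831.1 kg: 152.4 ≥ 831.1 is false
Combine:
[1.1.1.1] true → false = false
[1.1.1.2] true AND false = false
[1.1.1] false AND false = false
[1.1.2.1.3] false AND true = false
[1.1.2.1] true AND true AND false = false
[1.1.2] NOT false = true
[1.1] false OR true = true
[1.2.1.1.1] false → true (antecedent false ⇒ implication holds) = true
[1.2.1.1] NOT true = false
[1.2.1.2.1] true AND true = true
[1.2.1.2] NOT true = false
[1.2.1] false OR false = false
[1.2.2.1] true AND true = true
[1.2.2.2] true → false = false
[1.2.2] true OR false = true
[1.2] false → true (antecedent false ⇒ implication holds) = true
[1] true AND true = true
[root] NOT true = false
Overall: false → blocked

Blocked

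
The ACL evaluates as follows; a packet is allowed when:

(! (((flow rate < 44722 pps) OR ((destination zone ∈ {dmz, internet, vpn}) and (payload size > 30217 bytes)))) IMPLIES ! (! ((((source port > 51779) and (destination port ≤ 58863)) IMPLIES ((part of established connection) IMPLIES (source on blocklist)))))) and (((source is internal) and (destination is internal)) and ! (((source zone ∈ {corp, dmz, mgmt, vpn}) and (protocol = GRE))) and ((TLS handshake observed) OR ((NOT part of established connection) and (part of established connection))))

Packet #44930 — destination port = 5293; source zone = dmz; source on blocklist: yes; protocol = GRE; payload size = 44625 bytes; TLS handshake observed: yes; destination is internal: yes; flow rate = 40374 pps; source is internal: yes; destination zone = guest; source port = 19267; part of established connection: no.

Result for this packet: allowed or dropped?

Dropped

Atomic conditions:
  flow rate < 44722 pps: 40374 < 44722 is true
  destination zone ∈ {dmz, internet, vpn}: guest is not in the set → false
  payload size > 30217 bytes: 44625 > 30217 is true
  source port > 51779: 19267 > 51779 is false
  destination port ≤ 58863: 5293 ≤ 58863 is true
  part of established connection: no → false
  source on blocklist: yes → true
  source is internal: yes → true
  destination is internal: yes → true
  source zone ∈ {corp, dmz, mgmt, vpn}: dmz is in the set → true
  protocol = GRE: GRE == GRE is true
  TLS handshake observed: yes → true
  NOT part of established connection: no → true
Combine:
[1.1.1.2] false AND true = false
[1.1.1] true OR false = true
[1.1] NOT true = false
[1.2.1.1.1] false AND true = false
[1.2.1.1.2] false → true (antecedent false ⇒ implication holds) = true
[1.2.1.1] false → true (antecedent false ⇒ implication holds) = true
[1.2.1] NOT true = false
[1.2] NOT false = true
[1] false → true (antecedent false ⇒ implication holds) = true
[2.1] true AND true = true
[2.2.1] true AND true = true
[2.2] NOT true = false
[2.3.2] true AND false = false
[2.3] true OR false = true
[2] true AND false AND true = false
[root] true AND false = false
Overall: false → dropped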